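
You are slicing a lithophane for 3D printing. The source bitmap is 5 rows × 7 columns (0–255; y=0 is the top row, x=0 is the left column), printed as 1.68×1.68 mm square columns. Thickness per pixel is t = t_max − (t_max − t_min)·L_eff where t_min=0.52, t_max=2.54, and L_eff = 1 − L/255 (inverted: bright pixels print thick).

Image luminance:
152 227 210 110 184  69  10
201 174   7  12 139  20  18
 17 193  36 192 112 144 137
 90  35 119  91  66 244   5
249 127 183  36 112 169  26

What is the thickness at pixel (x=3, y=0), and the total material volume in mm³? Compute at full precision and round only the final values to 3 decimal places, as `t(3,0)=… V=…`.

t(3,0)=1.391 V=138.921

span = t_max - t_min = 2.54 - 0.52 = 2.020
L(3,0) = 110, L_eff = 1 - 110/255 = 0.568627 (inverted)
t(3,0) = 2.54 - 2.020·0.568627 = 1.391
Σt over all 5·7 pixels = 313783/6375 ≈ 49.2208627
V = pitch²·Σt = 1.68²·313783/6375 = 138.921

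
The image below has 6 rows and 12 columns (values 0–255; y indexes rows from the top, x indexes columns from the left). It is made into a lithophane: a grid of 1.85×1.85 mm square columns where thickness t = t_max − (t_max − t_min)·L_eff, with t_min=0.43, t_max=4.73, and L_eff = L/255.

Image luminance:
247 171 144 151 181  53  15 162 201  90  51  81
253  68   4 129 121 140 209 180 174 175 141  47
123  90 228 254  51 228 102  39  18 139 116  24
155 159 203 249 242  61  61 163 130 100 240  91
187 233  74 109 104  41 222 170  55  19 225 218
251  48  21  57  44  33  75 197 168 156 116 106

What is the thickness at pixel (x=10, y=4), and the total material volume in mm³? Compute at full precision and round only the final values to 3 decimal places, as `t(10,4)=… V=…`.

span = t_max - t_min = 4.73 - 0.43 = 4.300
L(10,4) = 225, L_eff = 225/255 = 0.882353
t(10,4) = 4.73 - 4.300·0.882353 = 0.936
Σt over all 6·12 pixels = 464959/2550 ≈ 182.3368627
V = pitch²·Σt = 1.85²·464959/2550 = 624.048

t(10,4)=0.936 V=624.048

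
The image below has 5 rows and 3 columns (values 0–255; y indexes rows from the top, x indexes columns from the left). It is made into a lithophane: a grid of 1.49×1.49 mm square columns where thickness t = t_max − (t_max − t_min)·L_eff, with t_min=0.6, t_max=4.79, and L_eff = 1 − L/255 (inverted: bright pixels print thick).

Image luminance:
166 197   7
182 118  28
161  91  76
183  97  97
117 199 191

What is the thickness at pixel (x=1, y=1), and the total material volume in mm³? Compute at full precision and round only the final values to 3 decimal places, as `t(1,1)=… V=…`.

span = t_max - t_min = 4.79 - 0.6 = 4.190
L(1,1) = 118, L_eff = 1 - 118/255 = 0.537255 (inverted)
t(1,1) = 4.79 - 4.190·0.537255 = 2.539
Σt over all 5·3 pixels = 102979/2550 ≈ 40.3839216
V = pitch²·Σt = 1.49²·102979/2550 = 89.656

t(1,1)=2.539 V=89.656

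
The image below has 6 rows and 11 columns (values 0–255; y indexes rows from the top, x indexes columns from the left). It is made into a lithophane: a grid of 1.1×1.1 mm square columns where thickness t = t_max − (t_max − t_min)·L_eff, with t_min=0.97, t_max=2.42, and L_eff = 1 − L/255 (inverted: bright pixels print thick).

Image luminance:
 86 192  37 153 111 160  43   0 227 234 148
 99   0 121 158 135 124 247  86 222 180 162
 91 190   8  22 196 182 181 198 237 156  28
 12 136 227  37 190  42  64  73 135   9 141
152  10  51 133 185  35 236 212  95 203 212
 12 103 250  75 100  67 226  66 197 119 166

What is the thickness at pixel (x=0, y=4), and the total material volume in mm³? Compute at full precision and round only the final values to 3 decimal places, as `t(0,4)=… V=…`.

t(0,4)=1.834 V=135.156

span = t_max - t_min = 2.42 - 0.97 = 1.450
L(0,4) = 152, L_eff = 1 - 152/255 = 0.403922 (inverted)
t(0,4) = 2.42 - 1.450·0.403922 = 1.834
Σt over all 6·11 pixels = 189889/1700 ≈ 111.6994118
V = pitch²·Σt = 1.1²·189889/1700 = 135.156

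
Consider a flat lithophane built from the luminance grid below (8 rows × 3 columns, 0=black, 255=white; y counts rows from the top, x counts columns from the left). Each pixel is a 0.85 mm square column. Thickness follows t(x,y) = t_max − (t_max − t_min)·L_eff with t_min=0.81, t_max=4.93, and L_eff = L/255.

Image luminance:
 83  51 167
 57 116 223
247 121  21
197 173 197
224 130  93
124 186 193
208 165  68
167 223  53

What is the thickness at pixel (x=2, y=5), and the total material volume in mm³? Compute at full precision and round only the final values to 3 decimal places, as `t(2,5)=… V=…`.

span = t_max - t_min = 4.93 - 0.81 = 4.120
L(2,5) = 193, L_eff = 193/255 = 0.756863
t(2,5) = 4.93 - 4.120·0.756863 = 1.812
Σt over all 8·3 pixels = 395129/6375 ≈ 61.9810196
V = pitch²·Σt = 0.85²·395129/6375 = 44.781

t(2,5)=1.812 V=44.781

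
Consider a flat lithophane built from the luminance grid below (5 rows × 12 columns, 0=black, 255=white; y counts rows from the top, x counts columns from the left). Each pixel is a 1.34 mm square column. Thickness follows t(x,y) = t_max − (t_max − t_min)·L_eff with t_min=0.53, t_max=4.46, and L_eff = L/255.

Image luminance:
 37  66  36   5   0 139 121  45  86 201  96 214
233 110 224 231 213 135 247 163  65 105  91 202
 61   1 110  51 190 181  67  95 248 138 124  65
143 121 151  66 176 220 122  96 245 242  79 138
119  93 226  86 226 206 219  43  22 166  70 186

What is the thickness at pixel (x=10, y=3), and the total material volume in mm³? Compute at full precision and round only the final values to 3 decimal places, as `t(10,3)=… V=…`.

span = t_max - t_min = 4.46 - 0.53 = 3.930
L(10,3) = 79, L_eff = 79/255 = 0.309804
t(10,3) = 4.46 - 3.930·0.309804 = 3.242
Σt over all 5·12 pixels = 1245333/8500 ≈ 146.5097647
V = pitch²·Σt = 1.34²·1245333/8500 = 263.073

t(10,3)=3.242 V=263.073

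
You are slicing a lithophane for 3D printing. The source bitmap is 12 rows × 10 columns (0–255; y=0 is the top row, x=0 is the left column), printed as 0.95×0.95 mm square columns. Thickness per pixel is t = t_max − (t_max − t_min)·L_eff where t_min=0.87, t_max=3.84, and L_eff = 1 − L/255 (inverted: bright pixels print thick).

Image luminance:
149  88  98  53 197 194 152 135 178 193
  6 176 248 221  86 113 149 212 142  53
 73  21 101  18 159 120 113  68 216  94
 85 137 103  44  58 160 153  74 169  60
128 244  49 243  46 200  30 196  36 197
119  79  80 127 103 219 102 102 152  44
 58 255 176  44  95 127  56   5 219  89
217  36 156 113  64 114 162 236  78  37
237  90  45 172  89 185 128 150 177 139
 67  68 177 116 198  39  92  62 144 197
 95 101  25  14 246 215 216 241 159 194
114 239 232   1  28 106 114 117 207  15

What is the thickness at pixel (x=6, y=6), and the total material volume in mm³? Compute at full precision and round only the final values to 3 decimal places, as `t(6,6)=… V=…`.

t(6,6)=1.522 V=251.399

span = t_max - t_min = 3.84 - 0.87 = 2.970
L(6,6) = 56, L_eff = 1 - 56/255 = 0.780392 (inverted)
t(6,6) = 3.84 - 2.970·0.780392 = 1.522
Σt over all 12·10 pixels = 2367747/8500 ≈ 278.5584706
V = pitch²·Σt = 0.95²·2367747/8500 = 251.399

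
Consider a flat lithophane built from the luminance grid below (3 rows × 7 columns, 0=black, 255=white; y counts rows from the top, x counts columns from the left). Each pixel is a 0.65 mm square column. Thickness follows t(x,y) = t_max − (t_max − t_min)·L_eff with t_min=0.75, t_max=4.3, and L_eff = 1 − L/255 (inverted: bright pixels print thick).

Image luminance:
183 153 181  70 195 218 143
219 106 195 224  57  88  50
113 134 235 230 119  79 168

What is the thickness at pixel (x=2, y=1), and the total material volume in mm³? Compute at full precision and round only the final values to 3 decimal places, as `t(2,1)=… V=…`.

t(2,1)=3.465 V=25.241

span = t_max - t_min = 4.3 - 0.75 = 3.550
L(2,1) = 195, L_eff = 1 - 195/255 = 0.235294 (inverted)
t(2,1) = 4.3 - 3.550·0.235294 = 3.465
Σt over all 3·7 pixels = 60937/1020 ≈ 59.7421569
V = pitch²·Σt = 0.65²·60937/1020 = 25.241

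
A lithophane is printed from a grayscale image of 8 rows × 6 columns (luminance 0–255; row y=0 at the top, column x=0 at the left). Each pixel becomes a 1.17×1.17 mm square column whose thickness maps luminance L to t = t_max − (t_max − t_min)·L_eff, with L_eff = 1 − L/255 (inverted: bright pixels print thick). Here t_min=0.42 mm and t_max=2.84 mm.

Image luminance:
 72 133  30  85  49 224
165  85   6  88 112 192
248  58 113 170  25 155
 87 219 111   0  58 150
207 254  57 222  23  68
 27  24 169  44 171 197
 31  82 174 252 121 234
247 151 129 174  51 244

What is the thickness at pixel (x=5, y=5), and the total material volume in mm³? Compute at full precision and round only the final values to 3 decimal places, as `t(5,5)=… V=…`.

span = t_max - t_min = 2.84 - 0.42 = 2.420
L(5,5) = 197, L_eff = 1 - 197/255 = 0.227451 (inverted)
t(5,5) = 2.84 - 2.420·0.227451 = 2.290
Σt over all 8·6 pixels = 163598/2125 ≈ 76.9872941
V = pitch²·Σt = 1.17²·163598/2125 = 105.388

t(5,5)=2.290 V=105.388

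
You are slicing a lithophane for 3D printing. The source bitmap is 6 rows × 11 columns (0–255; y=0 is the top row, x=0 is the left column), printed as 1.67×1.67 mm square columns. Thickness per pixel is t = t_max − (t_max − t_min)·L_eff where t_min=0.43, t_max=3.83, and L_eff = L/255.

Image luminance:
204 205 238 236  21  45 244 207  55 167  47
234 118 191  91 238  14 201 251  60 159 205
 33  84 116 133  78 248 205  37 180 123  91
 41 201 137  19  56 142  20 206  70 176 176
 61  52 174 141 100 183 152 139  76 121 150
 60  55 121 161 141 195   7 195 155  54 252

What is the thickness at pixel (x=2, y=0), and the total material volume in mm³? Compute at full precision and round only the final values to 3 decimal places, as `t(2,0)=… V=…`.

t(2,0)=0.657 V=379.681

span = t_max - t_min = 3.83 - 0.43 = 3.400
L(2,0) = 238, L_eff = 238/255 = 0.933333
t(2,0) = 3.83 - 3.400·0.933333 = 0.657
Σt over all 6·11 pixels = 136.14
V = pitch²·Σt = 1.67²·136.14 = 379.681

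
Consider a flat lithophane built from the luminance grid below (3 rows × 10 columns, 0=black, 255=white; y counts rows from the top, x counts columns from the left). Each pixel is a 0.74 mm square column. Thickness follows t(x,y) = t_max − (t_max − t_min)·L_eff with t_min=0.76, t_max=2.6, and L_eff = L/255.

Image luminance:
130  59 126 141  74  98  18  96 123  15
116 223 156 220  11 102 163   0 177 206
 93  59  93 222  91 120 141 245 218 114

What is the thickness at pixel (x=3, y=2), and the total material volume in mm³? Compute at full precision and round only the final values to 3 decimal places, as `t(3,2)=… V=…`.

span = t_max - t_min = 2.6 - 0.76 = 1.840
L(3,2) = 222, L_eff = 222/255 = 0.870588
t(3,2) = 2.6 - 1.840·0.870588 = 0.998
Σt over all 3·10 pixels = 13174/255 ≈ 51.6627451
V = pitch²·Σt = 0.74²·13174/255 = 28.291

t(3,2)=0.998 V=28.291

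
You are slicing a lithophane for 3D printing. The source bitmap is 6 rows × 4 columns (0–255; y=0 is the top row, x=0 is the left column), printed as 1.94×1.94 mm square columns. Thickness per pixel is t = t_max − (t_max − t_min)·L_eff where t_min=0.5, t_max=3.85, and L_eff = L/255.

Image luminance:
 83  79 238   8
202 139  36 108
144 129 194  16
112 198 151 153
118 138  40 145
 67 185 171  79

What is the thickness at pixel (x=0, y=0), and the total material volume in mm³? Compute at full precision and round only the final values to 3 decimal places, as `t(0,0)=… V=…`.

t(0,0)=2.760 V=202.739

span = t_max - t_min = 3.85 - 0.5 = 3.350
L(0,0) = 83, L_eff = 83/255 = 0.325490
t(0,0) = 3.85 - 3.350·0.325490 = 2.760
Σt over all 6·4 pixels = 274729/5100 ≈ 53.8684314
V = pitch²·Σt = 1.94²·274729/5100 = 202.739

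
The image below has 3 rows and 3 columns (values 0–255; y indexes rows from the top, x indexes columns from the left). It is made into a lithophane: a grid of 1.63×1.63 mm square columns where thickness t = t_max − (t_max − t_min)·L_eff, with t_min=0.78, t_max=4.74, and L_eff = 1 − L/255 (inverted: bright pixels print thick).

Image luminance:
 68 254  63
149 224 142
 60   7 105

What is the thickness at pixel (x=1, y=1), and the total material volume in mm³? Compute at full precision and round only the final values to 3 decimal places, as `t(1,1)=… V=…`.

t(1,1)=4.259 V=62.882

span = t_max - t_min = 4.74 - 0.78 = 3.960
L(1,1) = 224, L_eff = 1 - 224/255 = 0.121569 (inverted)
t(1,1) = 4.74 - 3.960·0.121569 = 4.259
Σt over all 3·3 pixels = 100587/4250 ≈ 23.6675294
V = pitch²·Σt = 1.63²·100587/4250 = 62.882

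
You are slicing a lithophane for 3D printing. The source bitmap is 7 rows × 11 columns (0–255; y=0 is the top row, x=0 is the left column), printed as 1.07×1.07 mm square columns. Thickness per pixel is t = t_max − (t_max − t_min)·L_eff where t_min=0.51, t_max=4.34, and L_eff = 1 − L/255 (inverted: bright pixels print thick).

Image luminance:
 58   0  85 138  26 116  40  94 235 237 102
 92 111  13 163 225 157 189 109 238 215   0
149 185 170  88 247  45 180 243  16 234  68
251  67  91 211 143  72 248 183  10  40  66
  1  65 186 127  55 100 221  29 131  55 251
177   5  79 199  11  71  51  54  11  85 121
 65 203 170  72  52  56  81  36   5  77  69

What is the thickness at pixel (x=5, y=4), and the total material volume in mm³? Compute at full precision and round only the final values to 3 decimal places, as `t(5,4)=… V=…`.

t(5,4)=2.012 V=193.206

span = t_max - t_min = 4.34 - 0.51 = 3.830
L(5,4) = 100, L_eff = 1 - 100/255 = 0.607843 (inverted)
t(5,4) = 4.34 - 3.830·0.607843 = 2.012
Σt over all 7·11 pixels = 1075807/6375 ≈ 168.7540392
V = pitch²·Σt = 1.07²·1075807/6375 = 193.206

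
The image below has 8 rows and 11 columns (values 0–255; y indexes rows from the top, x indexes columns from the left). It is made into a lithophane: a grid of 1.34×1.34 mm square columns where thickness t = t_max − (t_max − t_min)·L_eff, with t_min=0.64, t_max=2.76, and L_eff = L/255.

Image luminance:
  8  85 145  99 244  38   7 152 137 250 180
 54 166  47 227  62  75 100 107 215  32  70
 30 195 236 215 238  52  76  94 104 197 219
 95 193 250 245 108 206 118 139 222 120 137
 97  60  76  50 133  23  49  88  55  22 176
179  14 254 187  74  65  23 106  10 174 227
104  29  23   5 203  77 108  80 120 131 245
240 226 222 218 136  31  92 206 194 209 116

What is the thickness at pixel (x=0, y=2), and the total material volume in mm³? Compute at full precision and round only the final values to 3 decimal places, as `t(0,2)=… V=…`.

t(0,2)=2.511 V=269.726

span = t_max - t_min = 2.76 - 0.64 = 2.120
L(0,2) = 30, L_eff = 30/255 = 0.117647
t(0,2) = 2.76 - 2.120·0.117647 = 2.511
Σt over all 8·11 pixels = 957622/6375 ≈ 150.2152157
V = pitch²·Σt = 1.34²·957622/6375 = 269.726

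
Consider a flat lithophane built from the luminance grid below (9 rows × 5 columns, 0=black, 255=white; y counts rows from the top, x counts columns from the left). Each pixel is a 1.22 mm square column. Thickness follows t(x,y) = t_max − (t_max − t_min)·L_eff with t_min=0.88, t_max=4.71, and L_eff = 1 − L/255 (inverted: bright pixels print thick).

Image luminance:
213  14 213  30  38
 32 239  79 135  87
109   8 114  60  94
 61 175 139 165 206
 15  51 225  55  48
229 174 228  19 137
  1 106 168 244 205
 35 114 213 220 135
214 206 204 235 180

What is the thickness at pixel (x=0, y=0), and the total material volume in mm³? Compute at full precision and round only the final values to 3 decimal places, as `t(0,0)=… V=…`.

span = t_max - t_min = 4.71 - 0.88 = 3.830
L(0,0) = 213, L_eff = 1 - 213/255 = 0.164706 (inverted)
t(0,0) = 4.71 - 3.830·0.164706 = 4.079
Σt over all 9·5 pixels = 814694/6375 ≈ 127.7951373
V = pitch²·Σt = 1.22²·814694/6375 = 190.210

t(0,0)=4.079 V=190.210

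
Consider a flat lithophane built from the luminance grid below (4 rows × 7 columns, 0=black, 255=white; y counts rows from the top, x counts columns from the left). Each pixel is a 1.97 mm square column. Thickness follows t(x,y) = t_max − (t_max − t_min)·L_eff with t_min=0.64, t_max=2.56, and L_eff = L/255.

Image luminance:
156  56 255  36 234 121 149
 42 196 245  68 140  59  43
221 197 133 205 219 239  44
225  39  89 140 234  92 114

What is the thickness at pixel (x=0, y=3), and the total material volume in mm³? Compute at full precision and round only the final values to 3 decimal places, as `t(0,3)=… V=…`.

span = t_max - t_min = 2.56 - 0.64 = 1.920
L(0,3) = 225, L_eff = 225/255 = 0.882353
t(0,3) = 2.56 - 1.920·0.882353 = 0.866
Σt over all 4·7 pixels = 88464/2125 ≈ 41.6301176
V = pitch²·Σt = 1.97²·88464/2125 = 161.562

t(0,3)=0.866 V=161.562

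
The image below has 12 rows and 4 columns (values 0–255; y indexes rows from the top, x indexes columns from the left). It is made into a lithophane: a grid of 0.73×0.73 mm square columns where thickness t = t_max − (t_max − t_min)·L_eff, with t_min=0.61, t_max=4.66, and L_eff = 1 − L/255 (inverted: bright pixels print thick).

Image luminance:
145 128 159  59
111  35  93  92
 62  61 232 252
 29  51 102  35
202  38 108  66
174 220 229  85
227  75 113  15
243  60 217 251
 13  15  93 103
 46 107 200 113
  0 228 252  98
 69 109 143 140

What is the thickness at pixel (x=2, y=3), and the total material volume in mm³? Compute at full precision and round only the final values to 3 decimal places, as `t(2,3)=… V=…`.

span = t_max - t_min = 4.66 - 0.61 = 4.050
L(2,3) = 102, L_eff = 1 - 102/255 = 0.600000 (inverted)
t(2,3) = 4.66 - 4.050·0.600000 = 2.230
Σt over all 12·4 pixels = 101811/850 ≈ 119.7776471
V = pitch²·Σt = 0.73²·101811/850 = 63.830

t(2,3)=2.230 V=63.830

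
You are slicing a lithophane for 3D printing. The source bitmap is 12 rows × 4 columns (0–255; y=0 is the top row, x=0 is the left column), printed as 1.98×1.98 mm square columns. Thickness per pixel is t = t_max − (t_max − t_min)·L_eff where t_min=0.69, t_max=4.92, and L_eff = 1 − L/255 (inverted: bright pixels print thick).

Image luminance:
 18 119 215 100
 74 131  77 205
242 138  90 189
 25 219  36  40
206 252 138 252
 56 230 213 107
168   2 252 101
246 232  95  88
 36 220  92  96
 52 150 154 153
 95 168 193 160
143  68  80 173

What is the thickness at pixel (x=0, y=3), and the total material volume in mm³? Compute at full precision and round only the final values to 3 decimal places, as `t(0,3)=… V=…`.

t(0,3)=1.105 V=558.343

span = t_max - t_min = 4.92 - 0.69 = 4.230
L(0,3) = 25, L_eff = 1 - 25/255 = 0.901961 (inverted)
t(0,3) = 4.92 - 4.230·0.901961 = 1.105
Σt over all 12·4 pixels = 1210569/8500 ≈ 142.4198824
V = pitch²·Σt = 1.98²·1210569/8500 = 558.343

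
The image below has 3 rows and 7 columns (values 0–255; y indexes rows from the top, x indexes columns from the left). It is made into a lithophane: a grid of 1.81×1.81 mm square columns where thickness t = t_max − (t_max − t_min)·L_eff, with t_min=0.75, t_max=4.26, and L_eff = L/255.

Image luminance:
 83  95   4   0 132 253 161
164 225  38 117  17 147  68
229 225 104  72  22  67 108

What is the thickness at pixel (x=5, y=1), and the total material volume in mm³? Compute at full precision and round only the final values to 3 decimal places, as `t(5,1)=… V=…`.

span = t_max - t_min = 4.26 - 0.75 = 3.510
L(5,1) = 147, L_eff = 147/255 = 0.576471
t(5,1) = 4.26 - 3.510·0.576471 = 2.237
Σt over all 3·7 pixels = 487683/8500 ≈ 57.3744706
V = pitch²·Σt = 1.81²·487683/8500 = 187.965

t(5,1)=2.237 V=187.965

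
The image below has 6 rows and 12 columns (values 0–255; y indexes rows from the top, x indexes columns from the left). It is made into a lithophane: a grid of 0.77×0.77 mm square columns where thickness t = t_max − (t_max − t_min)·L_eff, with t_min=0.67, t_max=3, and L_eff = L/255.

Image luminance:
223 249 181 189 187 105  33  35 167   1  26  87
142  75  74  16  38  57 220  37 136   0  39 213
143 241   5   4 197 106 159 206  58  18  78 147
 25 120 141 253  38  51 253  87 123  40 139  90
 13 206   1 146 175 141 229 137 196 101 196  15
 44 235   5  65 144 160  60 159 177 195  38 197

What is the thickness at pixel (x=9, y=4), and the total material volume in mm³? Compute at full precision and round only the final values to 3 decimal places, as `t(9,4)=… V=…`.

t(9,4)=2.077 V=83.172

span = t_max - t_min = 3 - 0.67 = 2.330
L(9,4) = 101, L_eff = 101/255 = 0.396078
t(9,4) = 3 - 2.330·0.396078 = 2.077
Σt over all 6·12 pixels = 3577129/25500 ≈ 140.2795686
V = pitch²·Σt = 0.77²·3577129/25500 = 83.172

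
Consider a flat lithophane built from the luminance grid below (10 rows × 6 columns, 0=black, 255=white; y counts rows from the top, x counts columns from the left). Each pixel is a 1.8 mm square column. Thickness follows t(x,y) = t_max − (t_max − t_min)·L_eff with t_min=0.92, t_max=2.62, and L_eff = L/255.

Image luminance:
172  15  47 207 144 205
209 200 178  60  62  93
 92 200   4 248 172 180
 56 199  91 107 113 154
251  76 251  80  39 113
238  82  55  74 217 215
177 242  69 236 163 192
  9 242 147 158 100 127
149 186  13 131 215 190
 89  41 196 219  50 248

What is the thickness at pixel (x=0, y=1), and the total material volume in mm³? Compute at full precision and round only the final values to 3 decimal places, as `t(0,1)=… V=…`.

t(0,1)=1.227 V=325.987

span = t_max - t_min = 2.62 - 0.92 = 1.700
L(0,1) = 209, L_eff = 209/255 = 0.819608
t(0,1) = 2.62 - 1.700·0.819608 = 1.227
Σt over all 10·6 pixels = 7546/75 ≈ 100.6133333
V = pitch²·Σt = 1.8²·7546/75 = 325.987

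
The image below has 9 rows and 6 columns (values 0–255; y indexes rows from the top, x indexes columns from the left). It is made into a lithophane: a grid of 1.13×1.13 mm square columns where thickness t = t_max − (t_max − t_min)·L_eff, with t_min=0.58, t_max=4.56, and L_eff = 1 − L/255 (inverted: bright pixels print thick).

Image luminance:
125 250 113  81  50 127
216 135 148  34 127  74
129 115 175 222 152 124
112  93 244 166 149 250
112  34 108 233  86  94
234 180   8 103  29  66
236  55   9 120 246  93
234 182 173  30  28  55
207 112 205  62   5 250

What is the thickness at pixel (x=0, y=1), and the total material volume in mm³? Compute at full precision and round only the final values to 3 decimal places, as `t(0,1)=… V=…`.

t(0,1)=3.951 V=179.500

span = t_max - t_min = 4.56 - 0.58 = 3.980
L(0,1) = 216, L_eff = 1 - 216/255 = 0.152941 (inverted)
t(0,1) = 4.56 - 3.980·0.152941 = 3.951
Σt over all 9·6 pixels = 179233/1275 ≈ 140.5749020
V = pitch²·Σt = 1.13²·179233/1275 = 179.500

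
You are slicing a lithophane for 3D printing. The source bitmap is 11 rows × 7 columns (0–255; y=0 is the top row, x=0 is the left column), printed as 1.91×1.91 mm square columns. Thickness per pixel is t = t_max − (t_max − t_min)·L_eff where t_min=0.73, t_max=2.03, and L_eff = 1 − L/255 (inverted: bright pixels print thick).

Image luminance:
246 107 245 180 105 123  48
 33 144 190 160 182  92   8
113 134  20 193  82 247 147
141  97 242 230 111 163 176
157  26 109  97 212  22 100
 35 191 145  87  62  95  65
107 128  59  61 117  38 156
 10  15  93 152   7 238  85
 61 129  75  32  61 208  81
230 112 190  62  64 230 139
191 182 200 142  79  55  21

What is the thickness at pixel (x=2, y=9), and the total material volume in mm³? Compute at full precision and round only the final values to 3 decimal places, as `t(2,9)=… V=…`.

t(2,9)=1.699 V=375.642

span = t_max - t_min = 2.03 - 0.73 = 1.300
L(2,9) = 190, L_eff = 1 - 190/255 = 0.254902 (inverted)
t(2,9) = 2.03 - 1.300·0.254902 = 1.699
Σt over all 11·7 pixels = 525143/5100 ≈ 102.9692157
V = pitch²·Σt = 1.91²·525143/5100 = 375.642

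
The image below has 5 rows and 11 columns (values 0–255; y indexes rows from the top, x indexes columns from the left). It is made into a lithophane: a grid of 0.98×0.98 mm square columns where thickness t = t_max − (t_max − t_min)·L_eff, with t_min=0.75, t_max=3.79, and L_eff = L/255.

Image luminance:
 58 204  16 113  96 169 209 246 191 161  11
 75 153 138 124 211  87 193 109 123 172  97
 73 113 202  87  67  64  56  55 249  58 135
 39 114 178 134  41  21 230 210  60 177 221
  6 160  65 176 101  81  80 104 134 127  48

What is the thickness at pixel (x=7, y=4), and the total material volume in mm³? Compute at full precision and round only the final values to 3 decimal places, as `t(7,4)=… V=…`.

t(7,4)=2.550 V=124.377

span = t_max - t_min = 3.79 - 0.75 = 3.040
L(7,4) = 104, L_eff = 104/255 = 0.407843
t(7,4) = 3.79 - 3.040·0.407843 = 2.550
Σt over all 5·11 pixels = 3302387/25500 ≈ 129.5053725
V = pitch²·Σt = 0.98²·3302387/25500 = 124.377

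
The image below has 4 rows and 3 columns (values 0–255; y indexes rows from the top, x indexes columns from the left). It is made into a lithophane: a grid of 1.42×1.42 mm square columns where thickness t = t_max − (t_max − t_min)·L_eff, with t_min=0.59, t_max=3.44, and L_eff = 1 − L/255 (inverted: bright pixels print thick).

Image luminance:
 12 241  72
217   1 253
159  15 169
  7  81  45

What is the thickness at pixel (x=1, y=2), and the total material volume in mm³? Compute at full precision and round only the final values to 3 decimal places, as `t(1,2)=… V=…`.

t(1,2)=0.758 V=42.942

span = t_max - t_min = 3.44 - 0.59 = 2.850
L(1,2) = 15, L_eff = 1 - 15/255 = 0.941176 (inverted)
t(1,2) = 3.44 - 2.850·0.941176 = 0.758
Σt over all 4·3 pixels = 9051/425 ≈ 21.2964706
V = pitch²·Σt = 1.42²·9051/425 = 42.942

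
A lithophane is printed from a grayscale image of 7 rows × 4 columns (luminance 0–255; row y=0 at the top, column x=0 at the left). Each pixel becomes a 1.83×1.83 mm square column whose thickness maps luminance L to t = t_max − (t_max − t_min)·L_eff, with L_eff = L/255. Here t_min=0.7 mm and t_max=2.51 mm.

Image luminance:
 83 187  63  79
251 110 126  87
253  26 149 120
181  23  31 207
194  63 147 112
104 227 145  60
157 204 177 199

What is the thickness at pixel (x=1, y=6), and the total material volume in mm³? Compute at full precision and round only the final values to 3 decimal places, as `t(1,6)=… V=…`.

t(1,6)=1.062 V=145.864

span = t_max - t_min = 2.51 - 0.7 = 1.810
L(1,6) = 204, L_eff = 204/255 = 0.800000
t(1,6) = 2.51 - 1.810·0.800000 = 1.062
Σt over all 7·4 pixels = 14809/340 ≈ 43.5558824
V = pitch²·Σt = 1.83²·14809/340 = 145.864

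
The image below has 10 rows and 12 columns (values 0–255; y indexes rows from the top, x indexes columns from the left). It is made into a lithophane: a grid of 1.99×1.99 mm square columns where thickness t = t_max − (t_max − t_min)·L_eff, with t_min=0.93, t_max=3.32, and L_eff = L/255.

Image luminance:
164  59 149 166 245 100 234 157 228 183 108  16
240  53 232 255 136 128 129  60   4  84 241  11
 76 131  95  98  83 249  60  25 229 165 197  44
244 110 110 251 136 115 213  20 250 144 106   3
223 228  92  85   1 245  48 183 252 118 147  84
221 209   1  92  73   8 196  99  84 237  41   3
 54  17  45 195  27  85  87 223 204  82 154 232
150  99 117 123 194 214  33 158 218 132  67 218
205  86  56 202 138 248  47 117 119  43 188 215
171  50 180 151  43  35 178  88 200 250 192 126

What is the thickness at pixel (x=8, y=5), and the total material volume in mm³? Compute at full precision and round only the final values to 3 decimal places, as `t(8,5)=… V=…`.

span = t_max - t_min = 3.32 - 0.93 = 2.390
L(8,5) = 84, L_eff = 84/255 = 0.329412
t(8,5) = 3.32 - 2.390·0.329412 = 2.533
Σt over all 10·12 pixels = 3172141/12750 ≈ 248.7953725
V = pitch²·Σt = 1.99²·3172141/12750 = 985.255

t(8,5)=2.533 V=985.255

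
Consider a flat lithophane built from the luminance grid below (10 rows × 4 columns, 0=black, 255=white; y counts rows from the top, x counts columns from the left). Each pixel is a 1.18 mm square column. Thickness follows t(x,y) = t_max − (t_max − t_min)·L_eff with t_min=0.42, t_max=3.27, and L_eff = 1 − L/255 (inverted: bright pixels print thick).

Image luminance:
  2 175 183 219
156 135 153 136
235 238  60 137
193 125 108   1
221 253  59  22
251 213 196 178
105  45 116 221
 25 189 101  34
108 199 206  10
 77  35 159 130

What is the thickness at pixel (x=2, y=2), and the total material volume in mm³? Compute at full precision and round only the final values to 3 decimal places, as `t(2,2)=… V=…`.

span = t_max - t_min = 3.27 - 0.42 = 2.850
L(2,2) = 60, L_eff = 1 - 60/255 = 0.764706 (inverted)
t(2,2) = 3.27 - 2.850·0.764706 = 1.091
Σt over all 10·4 pixels = 131331/1700 ≈ 77.2535294
V = pitch²·Σt = 1.18²·131331/1700 = 107.568

t(2,2)=1.091 V=107.568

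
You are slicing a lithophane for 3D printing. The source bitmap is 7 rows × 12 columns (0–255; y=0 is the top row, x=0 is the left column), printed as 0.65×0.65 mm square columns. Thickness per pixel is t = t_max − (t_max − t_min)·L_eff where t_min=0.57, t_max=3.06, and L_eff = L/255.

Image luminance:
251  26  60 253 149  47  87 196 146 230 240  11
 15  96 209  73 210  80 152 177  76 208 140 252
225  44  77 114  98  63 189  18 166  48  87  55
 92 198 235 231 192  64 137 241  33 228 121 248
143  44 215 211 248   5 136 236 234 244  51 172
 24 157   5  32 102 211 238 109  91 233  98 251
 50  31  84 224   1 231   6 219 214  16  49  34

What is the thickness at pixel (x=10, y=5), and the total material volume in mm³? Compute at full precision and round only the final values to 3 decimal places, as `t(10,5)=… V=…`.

t(10,5)=2.103 V=62.240

span = t_max - t_min = 3.06 - 0.57 = 2.490
L(10,5) = 98, L_eff = 98/255 = 0.384314
t(10,5) = 3.06 - 2.490·0.384314 = 2.103
Σt over all 7·12 pixels = 147.314
V = pitch²·Σt = 0.65²·147.314 = 62.240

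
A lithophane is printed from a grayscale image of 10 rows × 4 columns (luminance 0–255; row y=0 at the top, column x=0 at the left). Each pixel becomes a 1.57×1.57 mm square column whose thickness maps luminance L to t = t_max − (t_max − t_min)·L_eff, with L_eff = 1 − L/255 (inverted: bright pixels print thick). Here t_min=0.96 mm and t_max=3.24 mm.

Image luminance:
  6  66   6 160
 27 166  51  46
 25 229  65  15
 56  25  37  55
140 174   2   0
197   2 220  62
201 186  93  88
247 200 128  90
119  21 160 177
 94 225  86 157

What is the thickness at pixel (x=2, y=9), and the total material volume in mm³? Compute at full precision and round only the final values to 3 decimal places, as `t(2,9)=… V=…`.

span = t_max - t_min = 3.24 - 0.96 = 2.280
L(2,9) = 86, L_eff = 1 - 86/255 = 0.662745 (inverted)
t(2,9) = 3.24 - 2.280·0.662745 = 1.729
Σt over all 10·4 pixels = 159576/2125 ≈ 75.0945882
V = pitch²·Σt = 1.57²·159576/2125 = 185.101

t(2,9)=1.729 V=185.101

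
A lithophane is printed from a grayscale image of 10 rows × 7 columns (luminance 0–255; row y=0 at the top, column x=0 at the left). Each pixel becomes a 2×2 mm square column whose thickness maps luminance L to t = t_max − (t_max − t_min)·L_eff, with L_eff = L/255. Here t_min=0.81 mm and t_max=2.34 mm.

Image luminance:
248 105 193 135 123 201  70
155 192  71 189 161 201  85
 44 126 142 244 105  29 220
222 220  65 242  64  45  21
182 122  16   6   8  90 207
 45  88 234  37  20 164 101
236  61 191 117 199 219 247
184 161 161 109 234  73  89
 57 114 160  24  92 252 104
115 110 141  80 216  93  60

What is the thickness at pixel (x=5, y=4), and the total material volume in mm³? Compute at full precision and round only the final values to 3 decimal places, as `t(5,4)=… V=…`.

span = t_max - t_min = 2.34 - 0.81 = 1.530
L(5,4) = 90, L_eff = 90/255 = 0.352941
t(5,4) = 2.34 - 1.530·0.352941 = 1.800
Σt over all 10·7 pixels = 108.978
V = pitch²·Σt = 2²·108.978 = 435.912

t(5,4)=1.800 V=435.912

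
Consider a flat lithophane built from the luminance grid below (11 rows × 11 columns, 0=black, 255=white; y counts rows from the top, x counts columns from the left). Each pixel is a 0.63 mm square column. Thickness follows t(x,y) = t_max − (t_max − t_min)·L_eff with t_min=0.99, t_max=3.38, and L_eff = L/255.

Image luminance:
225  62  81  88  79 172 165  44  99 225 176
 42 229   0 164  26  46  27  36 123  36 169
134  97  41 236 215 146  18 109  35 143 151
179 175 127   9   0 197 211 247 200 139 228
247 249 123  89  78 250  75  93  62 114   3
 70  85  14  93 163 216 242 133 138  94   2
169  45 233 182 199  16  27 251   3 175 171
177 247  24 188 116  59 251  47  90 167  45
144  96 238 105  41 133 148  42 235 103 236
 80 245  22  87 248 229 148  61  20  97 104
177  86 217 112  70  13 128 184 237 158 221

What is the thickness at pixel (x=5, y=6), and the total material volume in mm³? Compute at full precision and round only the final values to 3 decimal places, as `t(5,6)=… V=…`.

span = t_max - t_min = 3.38 - 0.99 = 2.390
L(5,6) = 16, L_eff = 16/255 = 0.062745
t(5,6) = 3.38 - 2.390·0.062745 = 3.230
Σt over all 11·11 pixels = 6764881/25500 ≈ 265.2894510
V = pitch²·Σt = 0.63²·6764881/25500 = 105.293

t(5,6)=3.230 V=105.293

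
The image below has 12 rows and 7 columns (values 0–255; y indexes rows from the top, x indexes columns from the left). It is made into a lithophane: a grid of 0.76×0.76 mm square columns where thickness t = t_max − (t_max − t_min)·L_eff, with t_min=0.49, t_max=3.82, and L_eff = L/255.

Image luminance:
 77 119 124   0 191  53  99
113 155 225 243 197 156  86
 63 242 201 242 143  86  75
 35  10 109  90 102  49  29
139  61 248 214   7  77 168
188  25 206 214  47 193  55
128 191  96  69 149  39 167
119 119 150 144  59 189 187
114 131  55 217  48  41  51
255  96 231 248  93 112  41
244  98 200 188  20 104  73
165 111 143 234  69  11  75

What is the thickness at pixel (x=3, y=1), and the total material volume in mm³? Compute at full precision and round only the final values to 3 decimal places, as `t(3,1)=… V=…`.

span = t_max - t_min = 3.82 - 0.49 = 3.330
L(3,1) = 243, L_eff = 243/255 = 0.952941
t(3,1) = 3.82 - 3.330·0.952941 = 0.647
Σt over all 12·7 pixels = 6279/34 ≈ 184.6764706
V = pitch²·Σt = 0.76²·6279/34 = 106.669

t(3,1)=0.647 V=106.669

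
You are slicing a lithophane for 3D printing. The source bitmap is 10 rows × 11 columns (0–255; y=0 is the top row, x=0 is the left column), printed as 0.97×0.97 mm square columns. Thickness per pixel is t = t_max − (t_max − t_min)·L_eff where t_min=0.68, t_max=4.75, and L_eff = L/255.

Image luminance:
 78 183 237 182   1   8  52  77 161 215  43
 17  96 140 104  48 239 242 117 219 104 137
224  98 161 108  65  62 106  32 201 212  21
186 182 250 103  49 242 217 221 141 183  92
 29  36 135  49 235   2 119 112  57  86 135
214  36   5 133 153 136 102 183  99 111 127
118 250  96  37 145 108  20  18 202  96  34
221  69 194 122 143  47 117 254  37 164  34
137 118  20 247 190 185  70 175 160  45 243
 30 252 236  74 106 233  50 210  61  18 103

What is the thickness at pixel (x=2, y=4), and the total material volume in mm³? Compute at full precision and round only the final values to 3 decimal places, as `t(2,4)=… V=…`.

span = t_max - t_min = 4.75 - 0.68 = 4.070
L(2,4) = 135, L_eff = 135/255 = 0.529412
t(2,4) = 4.75 - 4.070·0.529412 = 2.595
Σt over all 10·11 pixels = 7772677/25500 ≈ 304.8108627
V = pitch²·Σt = 0.97²·7772677/25500 = 286.797

t(2,4)=2.595 V=286.797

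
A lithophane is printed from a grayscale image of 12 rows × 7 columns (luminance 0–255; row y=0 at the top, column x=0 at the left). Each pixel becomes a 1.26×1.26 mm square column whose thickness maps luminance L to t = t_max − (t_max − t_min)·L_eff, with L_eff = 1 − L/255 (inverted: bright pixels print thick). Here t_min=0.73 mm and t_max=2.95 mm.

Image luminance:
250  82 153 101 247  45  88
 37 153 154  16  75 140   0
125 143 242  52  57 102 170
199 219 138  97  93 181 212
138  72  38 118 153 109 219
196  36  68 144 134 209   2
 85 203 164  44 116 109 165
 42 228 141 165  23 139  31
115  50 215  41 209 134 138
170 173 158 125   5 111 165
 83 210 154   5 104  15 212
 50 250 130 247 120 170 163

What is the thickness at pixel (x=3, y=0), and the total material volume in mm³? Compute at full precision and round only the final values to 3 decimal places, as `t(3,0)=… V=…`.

t(3,0)=1.609 V=243.638

span = t_max - t_min = 2.95 - 0.73 = 2.220
L(3,0) = 101, L_eff = 1 - 101/255 = 0.603922 (inverted)
t(3,0) = 2.95 - 2.220·0.603922 = 1.609
Σt over all 12·7 pixels = 326109/2125 ≈ 153.4630588
V = pitch²·Σt = 1.26²·326109/2125 = 243.638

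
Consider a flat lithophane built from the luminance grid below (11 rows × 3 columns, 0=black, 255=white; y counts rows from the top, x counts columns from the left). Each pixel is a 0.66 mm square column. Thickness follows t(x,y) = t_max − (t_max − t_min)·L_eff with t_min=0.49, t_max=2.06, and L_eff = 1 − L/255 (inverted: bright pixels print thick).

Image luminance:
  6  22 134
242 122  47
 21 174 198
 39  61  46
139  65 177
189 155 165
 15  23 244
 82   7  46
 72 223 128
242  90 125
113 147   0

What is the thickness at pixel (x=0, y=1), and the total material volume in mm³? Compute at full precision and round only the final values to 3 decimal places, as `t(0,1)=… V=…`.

span = t_max - t_min = 2.06 - 0.49 = 1.570
L(0,1) = 242, L_eff = 1 - 242/255 = 0.050980 (inverted)
t(0,1) = 2.06 - 1.570·0.050980 = 1.980
Σt over all 11·3 pixels = 485549/12750 ≈ 38.0822745
V = pitch²·Σt = 0.66²·485549/12750 = 16.589

t(0,1)=1.980 V=16.589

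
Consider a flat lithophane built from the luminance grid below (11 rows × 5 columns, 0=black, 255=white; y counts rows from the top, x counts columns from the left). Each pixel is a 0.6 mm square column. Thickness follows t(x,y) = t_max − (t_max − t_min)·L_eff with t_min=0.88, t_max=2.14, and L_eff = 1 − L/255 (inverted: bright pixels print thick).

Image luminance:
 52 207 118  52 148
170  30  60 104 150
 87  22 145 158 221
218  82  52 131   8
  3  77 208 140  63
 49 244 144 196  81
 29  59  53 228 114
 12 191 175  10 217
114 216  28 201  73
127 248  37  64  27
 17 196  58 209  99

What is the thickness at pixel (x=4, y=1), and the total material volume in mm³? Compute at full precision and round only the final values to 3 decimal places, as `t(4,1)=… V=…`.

t(4,1)=1.621 V=28.492

span = t_max - t_min = 2.14 - 0.88 = 1.260
L(4,1) = 150, L_eff = 1 - 150/255 = 0.411765 (inverted)
t(4,1) = 2.14 - 1.260·0.411765 = 1.621
Σt over all 11·5 pixels = 79.144
V = pitch²·Σt = 0.6²·79.144 = 28.492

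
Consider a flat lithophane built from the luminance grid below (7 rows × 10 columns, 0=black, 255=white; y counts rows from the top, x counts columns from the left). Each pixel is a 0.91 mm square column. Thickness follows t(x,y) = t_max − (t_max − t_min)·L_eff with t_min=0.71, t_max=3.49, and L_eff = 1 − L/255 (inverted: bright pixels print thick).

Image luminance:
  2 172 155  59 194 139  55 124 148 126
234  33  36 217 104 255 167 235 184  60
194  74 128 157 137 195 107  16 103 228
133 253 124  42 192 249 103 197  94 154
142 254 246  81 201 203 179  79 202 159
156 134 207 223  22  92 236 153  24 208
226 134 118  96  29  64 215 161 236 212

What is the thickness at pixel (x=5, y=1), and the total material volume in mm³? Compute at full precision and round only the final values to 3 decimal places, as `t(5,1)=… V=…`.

span = t_max - t_min = 3.49 - 0.71 = 2.780
L(5,1) = 255, L_eff = 1 - 255/255 = 0.000000 (inverted)
t(5,1) = 3.49 - 2.780·0.000000 = 3.490
Σt over all 7·10 pixels = 1030672/6375 ≈ 161.6740392
V = pitch²·Σt = 0.91²·1030672/6375 = 133.882

t(5,1)=3.490 V=133.882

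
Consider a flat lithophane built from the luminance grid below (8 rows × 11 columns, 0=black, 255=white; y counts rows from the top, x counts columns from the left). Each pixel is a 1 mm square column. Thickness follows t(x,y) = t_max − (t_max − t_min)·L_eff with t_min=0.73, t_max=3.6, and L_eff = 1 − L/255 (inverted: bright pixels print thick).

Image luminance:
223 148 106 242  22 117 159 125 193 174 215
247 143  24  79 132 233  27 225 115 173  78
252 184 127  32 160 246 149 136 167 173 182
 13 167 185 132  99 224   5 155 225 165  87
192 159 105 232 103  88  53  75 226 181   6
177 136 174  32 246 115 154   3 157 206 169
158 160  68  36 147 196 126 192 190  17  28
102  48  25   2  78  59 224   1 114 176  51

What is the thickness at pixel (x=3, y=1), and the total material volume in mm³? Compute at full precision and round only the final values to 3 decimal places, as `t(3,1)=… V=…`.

t(3,1)=1.619 V=195.382

span = t_max - t_min = 3.6 - 0.73 = 2.870
L(3,1) = 79, L_eff = 1 - 79/255 = 0.690196 (inverted)
t(3,1) = 3.6 - 2.870·0.690196 = 1.619
Σt over all 8·11 pixels = 415187/2125 ≈ 195.3821176
V = pitch²·Σt = 1²·415187/2125 = 195.382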